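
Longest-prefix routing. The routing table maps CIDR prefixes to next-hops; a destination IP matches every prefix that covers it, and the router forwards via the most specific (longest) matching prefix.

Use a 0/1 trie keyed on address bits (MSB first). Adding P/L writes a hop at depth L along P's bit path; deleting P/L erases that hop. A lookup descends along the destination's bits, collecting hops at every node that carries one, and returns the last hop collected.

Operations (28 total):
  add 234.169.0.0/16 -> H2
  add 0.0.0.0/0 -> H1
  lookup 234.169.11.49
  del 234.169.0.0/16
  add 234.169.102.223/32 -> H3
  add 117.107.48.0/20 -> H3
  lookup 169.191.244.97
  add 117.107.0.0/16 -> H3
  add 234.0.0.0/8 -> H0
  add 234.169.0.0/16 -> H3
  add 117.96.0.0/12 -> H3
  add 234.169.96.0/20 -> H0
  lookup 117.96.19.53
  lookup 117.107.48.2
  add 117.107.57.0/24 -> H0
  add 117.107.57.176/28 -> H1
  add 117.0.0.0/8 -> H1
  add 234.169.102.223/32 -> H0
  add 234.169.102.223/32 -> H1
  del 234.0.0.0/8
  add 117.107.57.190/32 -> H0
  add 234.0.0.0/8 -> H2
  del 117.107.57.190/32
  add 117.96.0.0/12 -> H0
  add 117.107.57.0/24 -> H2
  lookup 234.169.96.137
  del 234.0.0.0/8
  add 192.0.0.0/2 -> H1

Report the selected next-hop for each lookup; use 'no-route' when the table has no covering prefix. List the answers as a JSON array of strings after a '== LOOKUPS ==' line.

Apply in order:
  + 234.169.0.0/16 (H2) depth=16
  + 0.0.0.0/0 (H1) depth=0
  ? 234.169.11.49  path d0:H1→d1:-→d2:-→d3:-→d4:-→d5:-→d6:-→d7:-→d8:-→d9:-→d10:-→d11:-→d12:-→d13:-→d14:-→d15:-→d16:H2  best=H2
  del 234.169.0.0/16 (clear depth 16)
  + 234.169.102.223/32 (H3) depth=32
  + 117.107.48.0/20 (H3) depth=20
  ? 169.191.244.97  path d0:H1→d1:-  best=H1
  + 117.107.0.0/16 (H3) depth=16
  + 234.0.0.0/8 (H0) depth=8
  + 234.169.0.0/16 (H3) depth=16
  + 117.96.0.0/12 (H3) depth=12
  + 234.169.96.0/20 (H0) depth=20
  ? 117.96.19.53  path d0:H1→d1:-→d2:-→d3:-→d4:-→d5:-→d6:-→d7:-→d8:-→d9:-→d10:-→d11:-→d12:H3  best=H3
  ? 117.107.48.2  path d0:H1→d1:-→d2:-→d3:-→d4:-→d5:-→d6:-→d7:-→d8:-→d9:-→d10:-→d11:-→d12:H3→d13:-→d14:-→d15:-→d16:H3→d17:-→d18:-→d19:-→d20:H3  best=H3
  + 117.107.57.0/24 (H0) depth=24
  + 117.107.57.176/28 (H1) depth=28
  + 117.0.0.0/8 (H1) depth=8
  + 234.169.102.223/32 (H0) depth=32
  + 234.169.102.223/32 (H1) depth=32
  del 234.0.0.0/8 (clear depth 8)
  + 117.107.57.190/32 (H0) depth=32
  + 234.0.0.0/8 (H2) depth=8
  del 117.107.57.190/32 (clear depth 32)
  + 117.96.0.0/12 (H0) depth=12
  + 117.107.57.0/24 (H2) depth=24
  ? 234.169.96.137  path d0:H1→d1:-→d2:-→d3:-→d4:-→d5:-→d6:-→d7:-→d8:H2→d9:-→d10:-→d11:-→d12:-→d13:-→d14:-→d15:-→d16:H3→d17:-→d18:-→d19:-→d20:H0→d21:-  best=H0
  del 234.0.0.0/8 (clear depth 8)
  + 192.0.0.0/2 (H1) depth=2

== LOOKUPS ==
["H2","H1","H3","H3","H0"]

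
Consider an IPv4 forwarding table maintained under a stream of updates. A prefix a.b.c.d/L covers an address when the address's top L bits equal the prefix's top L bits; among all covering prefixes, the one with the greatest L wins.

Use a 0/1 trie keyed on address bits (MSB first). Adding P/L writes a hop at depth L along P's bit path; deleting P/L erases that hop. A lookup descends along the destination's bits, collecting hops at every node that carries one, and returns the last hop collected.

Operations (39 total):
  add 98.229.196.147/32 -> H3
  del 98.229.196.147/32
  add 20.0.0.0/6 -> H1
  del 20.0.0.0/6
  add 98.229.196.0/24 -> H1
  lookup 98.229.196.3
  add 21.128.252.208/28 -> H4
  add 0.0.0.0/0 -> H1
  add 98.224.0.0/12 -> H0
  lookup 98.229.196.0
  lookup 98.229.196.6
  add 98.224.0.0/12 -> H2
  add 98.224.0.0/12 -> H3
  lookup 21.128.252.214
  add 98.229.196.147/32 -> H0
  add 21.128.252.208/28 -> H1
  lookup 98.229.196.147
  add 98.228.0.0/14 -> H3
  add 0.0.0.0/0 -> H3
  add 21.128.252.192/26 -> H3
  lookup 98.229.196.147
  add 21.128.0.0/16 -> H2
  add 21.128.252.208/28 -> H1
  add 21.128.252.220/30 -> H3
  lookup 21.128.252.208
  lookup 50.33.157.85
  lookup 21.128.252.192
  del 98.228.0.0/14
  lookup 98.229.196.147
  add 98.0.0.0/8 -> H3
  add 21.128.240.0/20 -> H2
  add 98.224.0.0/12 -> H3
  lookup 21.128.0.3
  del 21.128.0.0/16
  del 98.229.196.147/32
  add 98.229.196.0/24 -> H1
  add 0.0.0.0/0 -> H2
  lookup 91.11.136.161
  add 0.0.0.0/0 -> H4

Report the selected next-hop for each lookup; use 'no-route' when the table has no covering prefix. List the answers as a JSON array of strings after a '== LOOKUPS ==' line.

Process each operation:
  + 98.229.196.147/32 (H3) depth=32
  del 98.229.196.147/32 (clear depth 32)
  + 20.0.0.0/6 (H1) depth=6
  del 20.0.0.0/6 (clear depth 6)
  + 98.229.196.0/24 (H1) depth=24
  ? 98.229.196.3  path d0:-→d1:-→d2:-→d3:-→d4:-→d5:-→d6:-→d7:-→d8:-→d9:-→d10:-→d11:-→d12:-→d13:-→d14:-→d15:-→d16:-→d17:-→d18:-→d19:-→d20:-→d21:-→d22:-→d23:-→d24:H1  best=H1
  + 21.128.252.208/28 (H4) depth=28
  + 0.0.0.0/0 (H1) depth=0
  + 98.224.0.0/12 (H0) depth=12
  ? 98.229.196.0  path d0:H1→d1:-→d2:-→d3:-→d4:-→d5:-→d6:-→d7:-→d8:-→d9:-→d10:-→d11:-→d12:H0→d13:-→d14:-→d15:-→d16:-→d17:-→d18:-→d19:-→d20:-→d21:-→d22:-→d23:-→d24:H1  best=H1
  ? 98.229.196.6  path d0:H1→d1:-→d2:-→d3:-→d4:-→d5:-→d6:-→d7:-→d8:-→d9:-→d10:-→d11:-→d12:H0→d13:-→d14:-→d15:-→d16:-→d17:-→d18:-→d19:-→d20:-→d21:-→d22:-→d23:-→d24:H1  best=H1
  + 98.224.0.0/12 (H2) depth=12
  + 98.224.0.0/12 (H3) depth=12
  ? 21.128.252.214  path d0:H1→d1:-→d2:-→d3:-→d4:-→d5:-→d6:-→d7:-→d8:-→d9:-→d10:-→d11:-→d12:-→d13:-→d14:-→d15:-→d16:-→d17:-→d18:-→d19:-→d20:-→d21:-→d22:-→d23:-→d24:-→d25:-→d26:-→d27:-→d28:H4  best=H4
  + 98.229.196.147/32 (H0) depth=32
  + 21.128.252.208/28 (H1) depth=28
  ? 98.229.196.147  path d0:H1→d1:-→d2:-→d3:-→d4:-→d5:-→d6:-→d7:-→d8:-→d9:-→d10:-→d11:-→d12:H3→d13:-→d14:-→d15:-→d16:-→d17:-→d18:-→d19:-→d20:-→d21:-→d22:-→d23:-→d24:H1→d25:-→d26:-→d27:-→d28:-→d29:-→d30:-→d31:-→d32:H0  best=H0
  + 98.228.0.0/14 (H3) depth=14
  + 0.0.0.0/0 (H3) depth=0
  + 21.128.252.192/26 (H3) depth=26
  ? 98.229.196.147  path d0:H3→d1:-→d2:-→d3:-→d4:-→d5:-→d6:-→d7:-→d8:-→d9:-→d10:-→d11:-→d12:H3→d13:-→d14:H3→d15:-→d16:-→d17:-→d18:-→d19:-→d20:-→d21:-→d22:-→d23:-→d24:H1→d25:-→d26:-→d27:-→d28:-→d29:-→d30:-→d31:-→d32:H0  best=H0
  + 21.128.0.0/16 (H2) depth=16
  + 21.128.252.208/28 (H1) depth=28
  + 21.128.252.220/30 (H3) depth=30
  ? 21.128.252.208  path d0:H3→d1:-→d2:-→d3:-→d4:-→d5:-→d6:-→d7:-→d8:-→d9:-→d10:-→d11:-→d12:-→d13:-→d14:-→d15:-→d16:H2→d17:-→d18:-→d19:-→d20:-→d21:-→d22:-→d23:-→d24:-→d25:-→d26:H3→d27:-→d28:H1  best=H1
  ? 50.33.157.85  path d0:H3→d1:-→d2:-  best=H3
  ? 21.128.252.192  path d0:H3→d1:-→d2:-→d3:-→d4:-→d5:-→d6:-→d7:-→d8:-→d9:-→d10:-→d11:-→d12:-→d13:-→d14:-→d15:-→d16:H2→d17:-→d18:-→d19:-→d20:-→d21:-→d22:-→d23:-→d24:-→d25:-→d26:H3→d27:-  best=H3
  del 98.228.0.0/14 (clear depth 14)
  ? 98.229.196.147  path d0:H3→d1:-→d2:-→d3:-→d4:-→d5:-→d6:-→d7:-→d8:-→d9:-→d10:-→d11:-→d12:H3→d13:-→d14:-→d15:-→d16:-→d17:-→d18:-→d19:-→d20:-→d21:-→d22:-→d23:-→d24:H1→d25:-→d26:-→d27:-→d28:-→d29:-→d30:-→d31:-→d32:H0  best=H0
  + 98.0.0.0/8 (H3) depth=8
  + 21.128.240.0/20 (H2) depth=20
  + 98.224.0.0/12 (H3) depth=12
  ? 21.128.0.3  path d0:H3→d1:-→d2:-→d3:-→d4:-→d5:-→d6:-→d7:-→d8:-→d9:-→d10:-→d11:-→d12:-→d13:-→d14:-→d15:-→d16:H2  best=H2
  del 21.128.0.0/16 (clear depth 16)
  del 98.229.196.147/32 (clear depth 32)
  + 98.229.196.0/24 (H1) depth=24
  + 0.0.0.0/0 (H2) depth=0
  ? 91.11.136.161  path d0:H2→d1:-→d2:-  best=H2
  + 0.0.0.0/0 (H4) depth=0

== LOOKUPS ==
["H1","H1","H1","H4","H0","H0","H1","H3","H3","H0","H2","H2"]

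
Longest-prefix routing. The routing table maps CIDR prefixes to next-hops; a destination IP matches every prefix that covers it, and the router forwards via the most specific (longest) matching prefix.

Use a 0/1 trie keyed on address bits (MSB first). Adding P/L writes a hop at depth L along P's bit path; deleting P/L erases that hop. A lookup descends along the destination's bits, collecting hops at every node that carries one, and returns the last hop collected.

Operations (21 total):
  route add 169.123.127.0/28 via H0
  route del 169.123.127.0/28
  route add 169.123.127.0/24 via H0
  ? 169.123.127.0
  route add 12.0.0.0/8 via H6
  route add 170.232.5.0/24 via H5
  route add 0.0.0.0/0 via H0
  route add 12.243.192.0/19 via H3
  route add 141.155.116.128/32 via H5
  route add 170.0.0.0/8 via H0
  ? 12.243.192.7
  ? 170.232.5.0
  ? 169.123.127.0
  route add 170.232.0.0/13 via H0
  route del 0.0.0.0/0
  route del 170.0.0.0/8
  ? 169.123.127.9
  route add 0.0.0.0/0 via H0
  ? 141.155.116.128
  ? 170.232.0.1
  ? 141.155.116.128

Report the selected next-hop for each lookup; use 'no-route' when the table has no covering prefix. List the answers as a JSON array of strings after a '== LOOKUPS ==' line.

Process each operation:
  add 169.123.127.0/28 -> H0 at depth 28
  - 169.123.127.0/28 clear@28
  add 169.123.127.0/24 -> H0 at depth 24
  ? 169.123.127.0  path d0:-→d1:-→d2:-→d3:-→d4:-→d5:-→d6:-→d7:-→d8:-→d9:-→d10:-→d11:-→d12:-→d13:-→d14:-→d15:-→d16:-→d17:-→d18:-→d19:-→d20:-→d21:-→d22:-→d23:-→d24:H0→d25:-→d26:-→d27:-→d28:-  best=H0
  add 12.0.0.0/8 -> H6 at depth 8
  add 170.232.5.0/24 -> H5 at depth 24
  add 0.0.0.0/0 -> H0 at depth 0
  add 12.243.192.0/19 -> H3 at depth 19
  add 141.155.116.128/32 -> H5 at depth 32
  add 170.0.0.0/8 -> H0 at depth 8
  ? 12.243.192.7  path d0:H0→d1:-→d2:-→d3:-→d4:-→d5:-→d6:-→d7:-→d8:H6→d9:-→d10:-→d11:-→d12:-→d13:-→d14:-→d15:-→d16:-→d17:-→d18:-→d19:H3  best=H3
  ? 170.232.5.0  path d0:H0→d1:-→d2:-→d3:-→d4:-→d5:-→d6:-→d7:-→d8:H0→d9:-→d10:-→d11:-→d12:-→d13:-→d14:-→d15:-→d16:-→d17:-→d18:-→d19:-→d20:-→d21:-→d22:-→d23:-→d24:H5  best=H5
  ? 169.123.127.0  path d0:H0→d1:-→d2:-→d3:-→d4:-→d5:-→d6:-→d7:-→d8:-→d9:-→d10:-→d11:-→d12:-→d13:-→d14:-→d15:-→d16:-→d17:-→d18:-→d19:-→d20:-→d21:-→d22:-→d23:-→d24:H0→d25:-→d26:-→d27:-→d28:-  best=H0
  add 170.232.0.0/13 -> H0 at depth 13
  - 0.0.0.0/0 clear@0
  - 170.0.0.0/8 clear@8
  ? 169.123.127.9  path d0:-→d1:-→d2:-→d3:-→d4:-→d5:-→d6:-→d7:-→d8:-→d9:-→d10:-→d11:-→d12:-→d13:-→d14:-→d15:-→d16:-→d17:-→d18:-→d19:-→d20:-→d21:-→d22:-→d23:-→d24:H0→d25:-→d26:-→d27:-→d28:-  best=H0
  add 0.0.0.0/0 -> H0 at depth 0
  ? 141.155.116.128  path d0:H0→d1:-→d2:-→d3:-→d4:-→d5:-→d6:-→d7:-→d8:-→d9:-→d10:-→d11:-→d12:-→d13:-→d14:-→d15:-→d16:-→d17:-→d18:-→d19:-→d20:-→d21:-→d22:-→d23:-→d24:-→d25:-→d26:-→d27:-→d28:-→d29:-→d30:-→d31:-→d32:H5  best=H5
  ? 170.232.0.1  path d0:H0→d1:-→d2:-→d3:-→d4:-→d5:-→d6:-→d7:-→d8:-→d9:-→d10:-→d11:-→d12:-→d13:H0→d14:-→d15:-→d16:-→d17:-→d18:-→d19:-→d20:-→d21:-  best=H0
  ? 141.155.116.128  path d0:H0→d1:-→d2:-→d3:-→d4:-→d5:-→d6:-→d7:-→d8:-→d9:-→d10:-→d11:-→d12:-→d13:-→d14:-→d15:-→d16:-→d17:-→d18:-→d19:-→d20:-→d21:-→d22:-→d23:-→d24:-→d25:-→d26:-→d27:-→d28:-→d29:-→d30:-→d31:-→d32:H5  best=H5

== LOOKUPS ==
["H0","H3","H5","H0","H0","H5","H0","H5"]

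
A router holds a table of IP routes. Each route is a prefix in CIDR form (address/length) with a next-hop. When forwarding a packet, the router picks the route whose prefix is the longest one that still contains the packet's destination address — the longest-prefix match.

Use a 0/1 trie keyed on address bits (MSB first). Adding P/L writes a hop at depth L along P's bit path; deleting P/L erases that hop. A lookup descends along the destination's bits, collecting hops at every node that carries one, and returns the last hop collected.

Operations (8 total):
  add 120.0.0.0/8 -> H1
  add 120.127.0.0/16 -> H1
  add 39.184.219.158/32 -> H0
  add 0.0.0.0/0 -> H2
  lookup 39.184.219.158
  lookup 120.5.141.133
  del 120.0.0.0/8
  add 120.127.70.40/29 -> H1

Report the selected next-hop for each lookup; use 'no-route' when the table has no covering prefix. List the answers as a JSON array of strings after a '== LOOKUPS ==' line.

Trace:
  + 120.0.0.0/8 (H1) depth=8
  + 120.127.0.0/16 (H1) depth=16
  + 39.184.219.158/32 (H0) depth=32
  + 0.0.0.0/0 (H2) depth=0
  Q 39.184.219.158: descend 00100111101110001101101110011110 ; hops seen [H2,H0] ; pick H0
  Q 120.5.141.133: descend 011110000 ; hops seen [H2,H1] ; pick H1
  del 120.0.0.0/8 (clear depth 8)
  + 120.127.70.40/29 (H1) depth=29

== LOOKUPS ==
["H0","H1"]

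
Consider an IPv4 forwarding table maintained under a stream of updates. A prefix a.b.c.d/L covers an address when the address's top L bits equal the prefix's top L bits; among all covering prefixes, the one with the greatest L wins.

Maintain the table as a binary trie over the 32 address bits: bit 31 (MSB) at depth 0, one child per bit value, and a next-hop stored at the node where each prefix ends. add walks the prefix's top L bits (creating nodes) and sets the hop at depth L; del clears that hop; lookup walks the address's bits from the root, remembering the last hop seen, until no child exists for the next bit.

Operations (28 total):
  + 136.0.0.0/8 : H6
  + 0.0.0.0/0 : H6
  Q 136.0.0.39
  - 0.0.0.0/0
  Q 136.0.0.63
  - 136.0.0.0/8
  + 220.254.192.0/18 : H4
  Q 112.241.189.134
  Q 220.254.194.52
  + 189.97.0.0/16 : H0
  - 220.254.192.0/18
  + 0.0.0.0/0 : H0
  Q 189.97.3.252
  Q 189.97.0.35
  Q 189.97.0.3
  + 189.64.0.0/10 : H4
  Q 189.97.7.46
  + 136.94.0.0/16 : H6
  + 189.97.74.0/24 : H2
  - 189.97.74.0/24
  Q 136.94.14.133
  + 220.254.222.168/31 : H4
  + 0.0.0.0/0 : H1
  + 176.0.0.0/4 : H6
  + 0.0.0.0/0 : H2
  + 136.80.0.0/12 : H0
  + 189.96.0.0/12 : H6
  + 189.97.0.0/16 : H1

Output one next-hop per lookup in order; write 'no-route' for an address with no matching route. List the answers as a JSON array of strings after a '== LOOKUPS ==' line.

Trace:
  add 136.0.0.0/8 -> H6 at depth 8
  add 0.0.0.0/0 -> H6 at depth 0
  lookup 136.0.0.39: bits 10001000 walk d0:H6→d1:-→d2:-→d3:-→d4:-→d5:-→d6:-→d7:-→d8:H6 -> H6
  del 0.0.0.0/0 (clear depth 0)
  lookup 136.0.0.63: bits 10001000 walk d0:-→d1:-→d2:-→d3:-→d4:-→d5:-→d6:-→d7:-→d8:H6 -> H6
  del 136.0.0.0/8 (clear depth 8)
  add 220.254.192.0/18 -> H4 at depth 18
  lookup 112.241.189.134: bits ε walk d0:- -> no-route
  lookup 220.254.194.52: bits 110111001111111011 walk d0:-→d1:-→d2:-→d3:-→d4:-→d5:-→d6:-→d7:-→d8:-→d9:-→d10:-→d11:-→d12:-→d13:-→d14:-→d15:-→d16:-→d17:-→d18:H4 -> H4
  add 189.97.0.0/16 -> H0 at depth 16
  del 220.254.192.0/18 (clear depth 18)
  add 0.0.0.0/0 -> H0 at depth 0
  lookup 189.97.3.252: bits 1011110101100001 walk d0:H0→d1:-→d2:-→d3:-→d4:-→d5:-→d6:-→d7:-→d8:-→d9:-→d10:-→d11:-→d12:-→d13:-→d14:-→d15:-→d16:H0 -> H0
  lookup 189.97.0.35: bits 1011110101100001 walk d0:H0→d1:-→d2:-→d3:-→d4:-→d5:-→d6:-→d7:-→d8:-→d9:-→d10:-→d11:-→d12:-→d13:-→d14:-→d15:-→d16:H0 -> H0
  lookup 189.97.0.3: bits 1011110101100001 walk d0:H0→d1:-→d2:-→d3:-→d4:-→d5:-→d6:-→d7:-→d8:-→d9:-→d10:-→d11:-→d12:-→d13:-→d14:-→d15:-→d16:H0 -> H0
  add 189.64.0.0/10 -> H4 at depth 10
  lookup 189.97.7.46: bits 1011110101100001 walk d0:H0→d1:-→d2:-→d3:-→d4:-→d5:-→d6:-→d7:-→d8:-→d9:-→d10:H4→d11:-→d12:-→d13:-→d14:-→d15:-→d16:H0 -> H0
  add 136.94.0.0/16 -> H6 at depth 16
  add 189.97.74.0/24 -> H2 at depth 24
  del 189.97.74.0/24 (clear depth 24)
  lookup 136.94.14.133: bits 1000100001011110 walk d0:H0→d1:-→d2:-→d3:-→d4:-→d5:-→d6:-→d7:-→d8:-→d9:-→d10:-→d11:-→d12:-→d13:-→d14:-→d15:-→d16:H6 -> H6
  add 220.254.222.168/31 -> H4 at depth 31
  add 0.0.0.0/0 -> H1 at depth 0
  add 176.0.0.0/4 -> H6 at depth 4
  add 0.0.0.0/0 -> H2 at depth 0
  add 136.80.0.0/12 -> H0 at depth 12
  add 189.96.0.0/12 -> H6 at depth 12
  add 189.97.0.0/16 -> H1 at depth 16

== LOOKUPS ==
["H6","H6","no-route","H4","H0","H0","H0","H0","H6"]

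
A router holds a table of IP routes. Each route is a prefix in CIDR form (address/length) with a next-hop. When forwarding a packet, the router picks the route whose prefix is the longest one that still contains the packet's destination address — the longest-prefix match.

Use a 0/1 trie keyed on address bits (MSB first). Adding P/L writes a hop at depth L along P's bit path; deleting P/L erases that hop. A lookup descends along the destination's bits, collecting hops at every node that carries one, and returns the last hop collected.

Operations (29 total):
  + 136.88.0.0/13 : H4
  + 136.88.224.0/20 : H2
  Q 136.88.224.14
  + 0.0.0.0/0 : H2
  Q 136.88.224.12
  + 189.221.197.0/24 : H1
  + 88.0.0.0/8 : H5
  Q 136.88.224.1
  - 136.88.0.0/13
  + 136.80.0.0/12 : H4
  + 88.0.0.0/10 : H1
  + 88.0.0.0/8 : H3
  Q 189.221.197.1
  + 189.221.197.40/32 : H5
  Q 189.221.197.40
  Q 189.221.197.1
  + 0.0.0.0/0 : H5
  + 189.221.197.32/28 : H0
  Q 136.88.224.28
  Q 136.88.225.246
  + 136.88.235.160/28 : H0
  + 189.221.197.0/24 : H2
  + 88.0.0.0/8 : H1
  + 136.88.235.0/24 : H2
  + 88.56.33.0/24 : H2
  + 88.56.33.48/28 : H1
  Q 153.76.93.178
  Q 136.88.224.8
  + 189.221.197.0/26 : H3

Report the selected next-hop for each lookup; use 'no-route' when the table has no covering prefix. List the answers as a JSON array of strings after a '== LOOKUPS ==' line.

Trace:
  add 136.88.0.0/13 -> H4 at depth 13
  add 136.88.224.0/20 -> H2 at depth 20
  Q 136.88.224.14: descend 10001000010110001110 ; hops seen [H4,H2] ; pick H2
  add 0.0.0.0/0 -> H2 at depth 0
  Q 136.88.224.12: descend 10001000010110001110 ; hops seen [H2,H4,H2] ; pick H2
  add 189.221.197.0/24 -> H1 at depth 24
  add 88.0.0.0/8 -> H5 at depth 8
  Q 136.88.224.1: descend 10001000010110001110 ; hops seen [H2,H4,H2] ; pick H2
  - 136.88.0.0/13 clear@13
  add 136.80.0.0/12 -> H4 at depth 12
  add 88.0.0.0/10 -> H1 at depth 10
  add 88.0.0.0/8 -> H3 at depth 8
  Q 189.221.197.1: descend 101111011101110111000101 ; hops seen [H2,H1] ; pick H1
  add 189.221.197.40/32 -> H5 at depth 32
  Q 189.221.197.40: descend 10111101110111011100010100101000 ; hops seen [H2,H1,H5] ; pick H5
  Q 189.221.197.1: descend 10111101110111011100010100 ; hops seen [H2,H1] ; pick H1
  add 0.0.0.0/0 -> H5 at depth 0
  add 189.221.197.32/28 -> H0 at depth 28
  Q 136.88.224.28: descend 10001000010110001110 ; hops seen [H5,H4,H2] ; pick H2
  Q 136.88.225.246: descend 10001000010110001110 ; hops seen [H5,H4,H2] ; pick H2
  add 136.88.235.160/28 -> H0 at depth 28
  add 189.221.197.0/24 -> H2 at depth 24
  add 88.0.0.0/8 -> H1 at depth 8
  add 136.88.235.0/24 -> H2 at depth 24
  add 88.56.33.0/24 -> H2 at depth 24
  add 88.56.33.48/28 -> H1 at depth 28
  Q 153.76.93.178: descend 100 ; hops seen [H5] ; pick H5
  Q 136.88.224.8: descend 10001000010110001110 ; hops seen [H5,H4,H2] ; pick H2
  add 189.221.197.0/26 -> H3 at depth 26

== LOOKUPS ==
["H2","H2","H2","H1","H5","H1","H2","H2","H5","H2"]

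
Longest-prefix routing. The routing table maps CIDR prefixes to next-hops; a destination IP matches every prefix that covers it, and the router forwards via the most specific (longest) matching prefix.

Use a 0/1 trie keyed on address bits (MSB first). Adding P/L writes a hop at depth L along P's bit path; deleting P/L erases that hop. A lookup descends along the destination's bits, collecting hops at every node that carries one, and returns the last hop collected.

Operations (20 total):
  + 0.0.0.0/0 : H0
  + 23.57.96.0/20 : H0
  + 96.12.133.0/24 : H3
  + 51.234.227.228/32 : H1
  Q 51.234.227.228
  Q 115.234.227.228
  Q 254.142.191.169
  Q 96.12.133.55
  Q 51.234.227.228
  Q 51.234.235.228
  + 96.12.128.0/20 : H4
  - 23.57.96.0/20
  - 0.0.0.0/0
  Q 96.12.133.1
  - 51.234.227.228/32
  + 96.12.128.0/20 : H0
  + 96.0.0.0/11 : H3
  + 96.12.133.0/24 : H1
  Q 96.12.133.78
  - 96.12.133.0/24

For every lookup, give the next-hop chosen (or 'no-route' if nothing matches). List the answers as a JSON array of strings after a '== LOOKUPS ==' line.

Process each operation:
  + 0.0.0.0/0 (H0) depth=0
  + 23.57.96.0/20 (H0) depth=20
  + 96.12.133.0/24 (H3) depth=24
  + 51.234.227.228/32 (H1) depth=32
  lookup 51.234.227.228: bits 00110011111010101110001111100100 walk d0:H0→d1:-→d2:-→d3:-→d4:-→d5:-→d6:-→d7:-→d8:-→d9:-→d10:-→d11:-→d12:-→d13:-→d14:-→d15:-→d16:-→d17:-→d18:-→d19:-→d20:-→d21:-→d22:-→d23:-→d24:-→d25:-→d26:-→d27:-→d28:-→d29:-→d30:-→d31:-→d32:H1 -> H1
  lookup 115.234.227.228: bits 011 walk d0:H0→d1:-→d2:-→d3:- -> H0
  lookup 254.142.191.169: bits ε walk d0:H0 -> H0
  lookup 96.12.133.55: bits 011000000000110010000101 walk d0:H0→d1:-→d2:-→d3:-→d4:-→d5:-→d6:-→d7:-→d8:-→d9:-→d10:-→d11:-→d12:-→d13:-→d14:-→d15:-→d16:-→d17:-→d18:-→d19:-→d20:-→d21:-→d22:-→d23:-→d24:H3 -> H3
  lookup 51.234.227.228: bits 00110011111010101110001111100100 walk d0:H0→d1:-→d2:-→d3:-→d4:-→d5:-→d6:-→d7:-→d8:-→d9:-→d10:-→d11:-→d12:-→d13:-→d14:-→d15:-→d16:-→d17:-→d18:-→d19:-→d20:-→d21:-→d22:-→d23:-→d24:-→d25:-→d26:-→d27:-→d28:-→d29:-→d30:-→d31:-→d32:H1 -> H1
  lookup 51.234.235.228: bits 00110011111010101110 walk d0:H0→d1:-→d2:-→d3:-→d4:-→d5:-→d6:-→d7:-→d8:-→d9:-→d10:-→d11:-→d12:-→d13:-→d14:-→d15:-→d16:-→d17:-→d18:-→d19:-→d20:- -> H0
  + 96.12.128.0/20 (H4) depth=20
  del 23.57.96.0/20 (clear depth 20)
  del 0.0.0.0/0 (clear depth 0)
  lookup 96.12.133.1: bits 011000000000110010000101 walk d0:-→d1:-→d2:-→d3:-→d4:-→d5:-→d6:-→d7:-→d8:-→d9:-→d10:-→d11:-→d12:-→d13:-→d14:-→d15:-→d16:-→d17:-→d18:-→d19:-→d20:H4→d21:-→d22:-→d23:-→d24:H3 -> H3
  del 51.234.227.228/32 (clear depth 32)
  + 96.12.128.0/20 (H0) depth=20
  + 96.0.0.0/11 (H3) depth=11
  + 96.12.133.0/24 (H1) depth=24
  lookup 96.12.133.78: bits 011000000000110010000101 walk d0:-→d1:-→d2:-→d3:-→d4:-→d5:-→d6:-→d7:-→d8:-→d9:-→d10:-→d11:H3→d12:-→d13:-→d14:-→d15:-→d16:-→d17:-→d18:-→d19:-→d20:H0→d21:-→d22:-→d23:-→d24:H1 -> H1
  del 96.12.133.0/24 (clear depth 24)

== LOOKUPS ==
["H1","H0","H0","H3","H1","H0","H3","H1"]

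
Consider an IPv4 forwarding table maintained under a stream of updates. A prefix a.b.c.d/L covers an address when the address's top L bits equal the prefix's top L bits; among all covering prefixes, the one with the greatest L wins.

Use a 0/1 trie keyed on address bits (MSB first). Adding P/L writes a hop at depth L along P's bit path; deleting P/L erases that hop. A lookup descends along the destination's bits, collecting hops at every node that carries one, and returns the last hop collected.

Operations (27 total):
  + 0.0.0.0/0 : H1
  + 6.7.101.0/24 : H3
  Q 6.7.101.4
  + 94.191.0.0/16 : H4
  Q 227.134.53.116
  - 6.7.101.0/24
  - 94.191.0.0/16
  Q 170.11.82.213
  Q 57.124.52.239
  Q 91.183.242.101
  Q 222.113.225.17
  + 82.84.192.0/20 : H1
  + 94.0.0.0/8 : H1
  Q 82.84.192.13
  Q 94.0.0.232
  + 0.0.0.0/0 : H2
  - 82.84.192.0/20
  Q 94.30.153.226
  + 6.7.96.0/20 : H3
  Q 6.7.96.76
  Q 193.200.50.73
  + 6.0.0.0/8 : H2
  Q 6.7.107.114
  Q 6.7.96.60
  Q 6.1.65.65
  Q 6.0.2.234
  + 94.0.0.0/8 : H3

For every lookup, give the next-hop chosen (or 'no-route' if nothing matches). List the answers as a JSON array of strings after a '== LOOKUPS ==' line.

Trace:
  + 0.0.0.0/0 (H1) depth=0
  + 6.7.101.0/24 (H3) depth=24
  ? 6.7.101.4  path d0:H1→d1:-→d2:-→d3:-→d4:-→d5:-→d6:-→d7:-→d8:-→d9:-→d10:-→d11:-→d12:-→d13:-→d14:-→d15:-→d16:-→d17:-→d18:-→d19:-→d20:-→d21:-→d22:-→d23:-→d24:H3  best=H3
  + 94.191.0.0/16 (H4) depth=16
  ? 227.134.53.116  path d0:H1  best=H1
  - 6.7.101.0/24 clear@24
  - 94.191.0.0/16 clear@16
  ? 170.11.82.213  path d0:H1  best=H1
  ? 57.124.52.239  path d0:H1→d1:-→d2:-  best=H1
  ? 91.183.242.101  path d0:H1→d1:-→d2:-→d3:-→d4:-→d5:-  best=H1
  ? 222.113.225.17  path d0:H1  best=H1
  + 82.84.192.0/20 (H1) depth=20
  + 94.0.0.0/8 (H1) depth=8
  ? 82.84.192.13  path d0:H1→d1:-→d2:-→d3:-→d4:-→d5:-→d6:-→d7:-→d8:-→d9:-→d10:-→d11:-→d12:-→d13:-→d14:-→d15:-→d16:-→d17:-→d18:-→d19:-→d20:H1  best=H1
  ? 94.0.0.232  path d0:H1→d1:-→d2:-→d3:-→d4:-→d5:-→d6:-→d7:-→d8:H1  best=H1
  + 0.0.0.0/0 (H2) depth=0
  - 82.84.192.0/20 clear@20
  ? 94.30.153.226  path d0:H2→d1:-→d2:-→d3:-→d4:-→d5:-→d6:-→d7:-→d8:H1  best=H1
  + 6.7.96.0/20 (H3) depth=20
  ? 6.7.96.76  path d0:H2→d1:-→d2:-→d3:-→d4:-→d5:-→d6:-→d7:-→d8:-→d9:-→d10:-→d11:-→d12:-→d13:-→d14:-→d15:-→d16:-→d17:-→d18:-→d19:-→d20:H3→d21:-  best=H3
  ? 193.200.50.73  path d0:H2  best=H2
  + 6.0.0.0/8 (H2) depth=8
  ? 6.7.107.114  path d0:H2→d1:-→d2:-→d3:-→d4:-→d5:-→d6:-→d7:-→d8:H2→d9:-→d10:-→d11:-→d12:-→d13:-→d14:-→d15:-→d16:-→d17:-→d18:-→d19:-→d20:H3  best=H3
  ? 6.7.96.60  path d0:H2→d1:-→d2:-→d3:-→d4:-→d5:-→d6:-→d7:-→d8:H2→d9:-→d10:-→d11:-→d12:-→d13:-→d14:-→d15:-→d16:-→d17:-→d18:-→d19:-→d20:H3→d21:-  best=H3
  ? 6.1.65.65  path d0:H2→d1:-→d2:-→d3:-→d4:-→d5:-→d6:-→d7:-→d8:H2→d9:-→d10:-→d11:-→d12:-→d13:-  best=H2
  ? 6.0.2.234  path d0:H2→d1:-→d2:-→d3:-→d4:-→d5:-→d6:-→d7:-→d8:H2→d9:-→d10:-→d11:-→d12:-→d13:-  best=H2
  + 94.0.0.0/8 (H3) depth=8

== LOOKUPS ==
["H3","H1","H1","H1","H1","H1","H1","H1","H1","H3","H2","H3","H3","H2","H2"]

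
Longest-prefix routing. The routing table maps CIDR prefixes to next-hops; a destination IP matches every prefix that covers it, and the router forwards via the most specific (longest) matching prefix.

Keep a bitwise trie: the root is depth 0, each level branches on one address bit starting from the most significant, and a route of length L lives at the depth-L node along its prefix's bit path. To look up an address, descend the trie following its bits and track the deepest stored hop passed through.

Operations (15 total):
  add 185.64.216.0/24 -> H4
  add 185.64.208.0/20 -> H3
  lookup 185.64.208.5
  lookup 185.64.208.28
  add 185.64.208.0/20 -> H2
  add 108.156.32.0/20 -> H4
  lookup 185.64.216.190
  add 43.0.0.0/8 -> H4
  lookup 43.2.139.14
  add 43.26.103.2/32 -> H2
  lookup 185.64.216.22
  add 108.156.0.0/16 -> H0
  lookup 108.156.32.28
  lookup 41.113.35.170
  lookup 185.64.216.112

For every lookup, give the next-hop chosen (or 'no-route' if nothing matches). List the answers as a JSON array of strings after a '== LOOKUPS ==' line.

Trace:
  + 185.64.216.0/24 (H4) depth=24
  + 185.64.208.0/20 (H3) depth=20
  ? 185.64.208.5  path d0:-→d1:-→d2:-→d3:-→d4:-→d5:-→d6:-→d7:-→d8:-→d9:-→d10:-→d11:-→d12:-→d13:-→d14:-→d15:-→d16:-→d17:-→d18:-→d19:-→d20:H3  best=H3
  ? 185.64.208.28  path d0:-→d1:-→d2:-→d3:-→d4:-→d5:-→d6:-→d7:-→d8:-→d9:-→d10:-→d11:-→d12:-→d13:-→d14:-→d15:-→d16:-→d17:-→d18:-→d19:-→d20:H3  best=H3
  + 185.64.208.0/20 (H2) depth=20
  + 108.156.32.0/20 (H4) depth=20
  ? 185.64.216.190  path d0:-→d1:-→d2:-→d3:-→d4:-→d5:-→d6:-→d7:-→d8:-→d9:-→d10:-→d11:-→d12:-→d13:-→d14:-→d15:-→d16:-→d17:-→d18:-→d19:-→d20:H2→d21:-→d22:-→d23:-→d24:H4  best=H4
  + 43.0.0.0/8 (H4) depth=8
  ? 43.2.139.14  path d0:-→d1:-→d2:-→d3:-→d4:-→d5:-→d6:-→d7:-→d8:H4  best=H4
  + 43.26.103.2/32 (H2) depth=32
  ? 185.64.216.22  path d0:-→d1:-→d2:-→d3:-→d4:-→d5:-→d6:-→d7:-→d8:-→d9:-→d10:-→d11:-→d12:-→d13:-→d14:-→d15:-→d16:-→d17:-→d18:-→d19:-→d20:H2→d21:-→d22:-→d23:-→d24:H4  best=H4
  + 108.156.0.0/16 (H0) depth=16
  ? 108.156.32.28  path d0:-→d1:-→d2:-→d3:-→d4:-→d5:-→d6:-→d7:-→d8:-→d9:-→d10:-→d11:-→d12:-→d13:-→d14:-→d15:-→d16:H0→d17:-→d18:-→d19:-→d20:H4  best=H4
  ? 41.113.35.170  path d0:-→d1:-→d2:-→d3:-→d4:-→d5:-→d6:-  best=no-route
  ? 185.64.216.112  path d0:-→d1:-→d2:-→d3:-→d4:-→d5:-→d6:-→d7:-→d8:-→d9:-→d10:-→d11:-→d12:-→d13:-→d14:-→d15:-→d16:-→d17:-→d18:-→d19:-→d20:H2→d21:-→d22:-→d23:-→d24:H4  best=H4

== LOOKUPS ==
["H3","H3","H4","H4","H4","H4","no-route","H4"]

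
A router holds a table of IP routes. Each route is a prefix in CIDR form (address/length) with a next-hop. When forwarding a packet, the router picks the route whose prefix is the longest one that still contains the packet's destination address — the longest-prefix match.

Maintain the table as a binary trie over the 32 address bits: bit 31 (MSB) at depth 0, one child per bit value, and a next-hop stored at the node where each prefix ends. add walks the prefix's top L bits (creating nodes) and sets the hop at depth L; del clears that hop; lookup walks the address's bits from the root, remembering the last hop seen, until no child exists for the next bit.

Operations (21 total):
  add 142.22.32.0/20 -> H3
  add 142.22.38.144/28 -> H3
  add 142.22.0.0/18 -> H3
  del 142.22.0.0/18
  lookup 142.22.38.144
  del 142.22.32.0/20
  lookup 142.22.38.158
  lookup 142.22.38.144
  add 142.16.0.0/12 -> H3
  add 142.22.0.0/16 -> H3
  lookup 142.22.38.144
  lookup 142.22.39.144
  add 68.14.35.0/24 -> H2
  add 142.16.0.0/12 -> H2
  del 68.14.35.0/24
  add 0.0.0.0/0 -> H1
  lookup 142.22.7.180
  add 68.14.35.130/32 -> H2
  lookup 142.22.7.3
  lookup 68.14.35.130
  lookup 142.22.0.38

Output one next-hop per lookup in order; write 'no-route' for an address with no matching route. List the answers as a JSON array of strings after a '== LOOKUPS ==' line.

Trace:
  add 142.22.32.0/20 -> H3 at depth 20
  add 142.22.38.144/28 -> H3 at depth 28
  add 142.22.0.0/18 -> H3 at depth 18
  del 142.22.0.0/18 (clear depth 18)
  lookup 142.22.38.144: bits 1000111000010110001001101001 walk d0:-→d1:-→d2:-→d3:-→d4:-→d5:-→d6:-→d7:-→d8:-→d9:-→d10:-→d11:-→d12:-→d13:-→d14:-→d15:-→d16:-→d17:-→d18:-→d19:-→d20:H3→d21:-→d22:-→d23:-→d24:-→d25:-→d26:-→d27:-→d28:H3 -> H3
  del 142.22.32.0/20 (clear depth 20)
  lookup 142.22.38.158: bits 1000111000010110001001101001 walk d0:-→d1:-→d2:-→d3:-→d4:-→d5:-→d6:-→d7:-→d8:-→d9:-→d10:-→d11:-→d12:-→d13:-→d14:-→d15:-→d16:-→d17:-→d18:-→d19:-→d20:-→d21:-→d22:-→d23:-→d24:-→d25:-→d26:-→d27:-→d28:H3 -> H3
  lookup 142.22.38.144: bits 1000111000010110001001101001 walk d0:-→d1:-→d2:-→d3:-→d4:-→d5:-→d6:-→d7:-→d8:-→d9:-→d10:-→d11:-→d12:-→d13:-→d14:-→d15:-→d16:-→d17:-→d18:-→d19:-→d20:-→d21:-→d22:-→d23:-→d24:-→d25:-→d26:-→d27:-→d28:H3 -> H3
  add 142.16.0.0/12 -> H3 at depth 12
  add 142.22.0.0/16 -> H3 at depth 16
  lookup 142.22.38.144: bits 1000111000010110001001101001 walk d0:-→d1:-→d2:-→d3:-→d4:-→d5:-→d6:-→d7:-→d8:-→d9:-→d10:-→d11:-→d12:H3→d13:-→d14:-→d15:-→d16:H3→d17:-→d18:-→d19:-→d20:-→d21:-→d22:-→d23:-→d24:-→d25:-→d26:-→d27:-→d28:H3 -> H3
  lookup 142.22.39.144: bits 10001110000101100010011 walk d0:-→d1:-→d2:-→d3:-→d4:-→d5:-→d6:-→d7:-→d8:-→d9:-→d10:-→d11:-→d12:H3→d13:-→d14:-→d15:-→d16:H3→d17:-→d18:-→d19:-→d20:-→d21:-→d22:-→d23:- -> H3
  add 68.14.35.0/24 -> H2 at depth 24
  add 142.16.0.0/12 -> H2 at depth 12
  del 68.14.35.0/24 (clear depth 24)
  add 0.0.0.0/0 -> H1 at depth 0
  lookup 142.22.7.180: bits 100011100001011000 walk d0:H1→d1:-→d2:-→d3:-→d4:-→d5:-→d6:-→d7:-→d8:-→d9:-→d10:-→d11:-→d12:H2→d13:-→d14:-→d15:-→d16:H3→d17:-→d18:- -> H3
  add 68.14.35.130/32 -> H2 at depth 32
  lookup 142.22.7.3: bits 100011100001011000 walk d0:H1→d1:-→d2:-→d3:-→d4:-→d5:-→d6:-→d7:-→d8:-→d9:-→d10:-→d11:-→d12:H2→d13:-→d14:-→d15:-→d16:H3→d17:-→d18:- -> H3
  lookup 68.14.35.130: bits 01000100000011100010001110000010 walk d0:H1→d1:-→d2:-→d3:-→d4:-→d5:-→d6:-→d7:-→d8:-→d9:-→d10:-→d11:-→d12:-→d13:-→d14:-→d15:-→d16:-→d17:-→d18:-→d19:-→d20:-→d21:-→d22:-→d23:-→d24:-→d25:-→d26:-→d27:-→d28:-→d29:-→d30:-→d31:-→d32:H2 -> H2
  lookup 142.22.0.38: bits 100011100001011000 walk d0:H1→d1:-→d2:-→d3:-→d4:-→d5:-→d6:-→d7:-→d8:-→d9:-→d10:-→d11:-→d12:H2→d13:-→d14:-→d15:-→d16:H3→d17:-→d18:- -> H3

== LOOKUPS ==
["H3","H3","H3","H3","H3","H3","H3","H2","H3"]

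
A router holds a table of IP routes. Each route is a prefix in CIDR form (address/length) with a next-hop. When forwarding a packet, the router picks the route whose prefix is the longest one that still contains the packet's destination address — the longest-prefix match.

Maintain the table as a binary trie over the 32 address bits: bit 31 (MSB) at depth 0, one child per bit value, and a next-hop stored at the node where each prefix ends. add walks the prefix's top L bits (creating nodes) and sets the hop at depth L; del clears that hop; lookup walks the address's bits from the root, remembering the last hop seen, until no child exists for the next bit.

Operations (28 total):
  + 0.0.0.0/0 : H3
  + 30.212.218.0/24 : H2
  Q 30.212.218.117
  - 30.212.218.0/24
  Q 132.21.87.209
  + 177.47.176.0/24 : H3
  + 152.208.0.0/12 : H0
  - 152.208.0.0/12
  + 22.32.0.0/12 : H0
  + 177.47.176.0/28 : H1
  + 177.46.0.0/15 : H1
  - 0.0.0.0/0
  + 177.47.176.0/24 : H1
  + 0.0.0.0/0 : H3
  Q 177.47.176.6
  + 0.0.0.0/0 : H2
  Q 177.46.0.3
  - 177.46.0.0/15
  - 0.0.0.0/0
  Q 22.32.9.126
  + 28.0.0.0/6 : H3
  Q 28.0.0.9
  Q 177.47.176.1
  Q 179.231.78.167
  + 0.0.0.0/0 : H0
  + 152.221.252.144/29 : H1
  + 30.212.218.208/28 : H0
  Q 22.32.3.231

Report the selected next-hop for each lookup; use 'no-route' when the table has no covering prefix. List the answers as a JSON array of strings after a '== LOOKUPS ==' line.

Apply in order:
  + 0.0.0.0/0 (H3) depth=0
  + 30.212.218.0/24 (H2) depth=24
  Q 30.212.218.117: descend 000111101101010011011010 ; hops seen [H3,H2] ; pick H2
  del 30.212.218.0/24 (clear depth 24)
  Q 132.21.87.209: descend ε ; hops seen [H3] ; pick H3
  + 177.47.176.0/24 (H3) depth=24
  + 152.208.0.0/12 (H0) depth=12
  del 152.208.0.0/12 (clear depth 12)
  + 22.32.0.0/12 (H0) depth=12
  + 177.47.176.0/28 (H1) depth=28
  + 177.46.0.0/15 (H1) depth=15
  del 0.0.0.0/0 (clear depth 0)
  + 177.47.176.0/24 (H1) depth=24
  + 0.0.0.0/0 (H3) depth=0
  Q 177.47.176.6: descend 1011000100101111101100000000 ; hops seen [H3,H1,H1,H1] ; pick H1
  + 0.0.0.0/0 (H2) depth=0
  Q 177.46.0.3: descend 101100010010111 ; hops seen [H2,H1] ; pick H1
  del 177.46.0.0/15 (clear depth 15)
  del 0.0.0.0/0 (clear depth 0)
  Q 22.32.9.126: descend 000101100010 ; hops seen [H0] ; pick H0
  + 28.0.0.0/6 (H3) depth=6
  Q 28.0.0.9: descend 000111 ; hops seen [H3] ; pick H3
  Q 177.47.176.1: descend 1011000100101111101100000000 ; hops seen [H1,H1] ; pick H1
  Q 179.231.78.167: descend 101100 ; hops seen [∅] ; pick no-route
  + 0.0.0.0/0 (H0) depth=0
  + 152.221.252.144/29 (H1) depth=29
  + 30.212.218.208/28 (H0) depth=28
  Q 22.32.3.231: descend 000101100010 ; hops seen [H0,H0] ; pick H0

== LOOKUPS ==
["H2","H3","H1","H1","H0","H3","H1","no-route","H0"]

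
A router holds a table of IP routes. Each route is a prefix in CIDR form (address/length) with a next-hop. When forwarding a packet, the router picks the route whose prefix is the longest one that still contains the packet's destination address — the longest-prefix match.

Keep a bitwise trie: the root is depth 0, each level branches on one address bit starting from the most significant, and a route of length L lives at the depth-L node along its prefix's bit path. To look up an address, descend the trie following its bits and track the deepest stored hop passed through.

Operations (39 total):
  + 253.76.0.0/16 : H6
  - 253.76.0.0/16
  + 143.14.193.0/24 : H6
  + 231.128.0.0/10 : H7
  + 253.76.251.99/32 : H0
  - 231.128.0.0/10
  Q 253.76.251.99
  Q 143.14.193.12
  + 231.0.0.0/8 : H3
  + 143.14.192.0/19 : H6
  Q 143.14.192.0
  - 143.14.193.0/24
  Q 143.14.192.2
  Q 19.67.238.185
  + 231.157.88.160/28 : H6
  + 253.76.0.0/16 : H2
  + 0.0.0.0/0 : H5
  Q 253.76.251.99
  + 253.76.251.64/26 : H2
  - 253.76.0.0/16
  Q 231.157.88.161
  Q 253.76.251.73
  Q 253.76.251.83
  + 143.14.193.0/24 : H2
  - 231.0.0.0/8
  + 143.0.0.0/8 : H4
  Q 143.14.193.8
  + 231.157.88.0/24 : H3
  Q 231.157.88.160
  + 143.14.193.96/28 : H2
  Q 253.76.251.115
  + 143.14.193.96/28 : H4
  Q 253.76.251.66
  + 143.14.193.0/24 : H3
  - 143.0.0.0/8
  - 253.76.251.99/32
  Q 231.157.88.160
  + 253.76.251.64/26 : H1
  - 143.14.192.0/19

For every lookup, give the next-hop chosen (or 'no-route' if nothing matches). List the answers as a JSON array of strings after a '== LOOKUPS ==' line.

Process each operation:
  add 253.76.0.0/16 -> H6 at depth 16
  - 253.76.0.0/16 clear@16
  add 143.14.193.0/24 -> H6 at depth 24
  add 231.128.0.0/10 -> H7 at depth 10
  add 253.76.251.99/32 -> H0 at depth 32
  - 231.128.0.0/10 clear@10
  Q 253.76.251.99: descend 11111101010011001111101101100011 ; hops seen [H0] ; pick H0
  Q 143.14.193.12: descend 100011110000111011000001 ; hops seen [H6] ; pick H6
  add 231.0.0.0/8 -> H3 at depth 8
  add 143.14.192.0/19 -> H6 at depth 19
  Q 143.14.192.0: descend 10001111000011101100000 ; hops seen [H6] ; pick H6
  - 143.14.193.0/24 clear@24
  Q 143.14.192.2: descend 10001111000011101100000 ; hops seen [H6] ; pick H6
  Q 19.67.238.185: descend ε ; hops seen [∅] ; pick no-route
  add 231.157.88.160/28 -> H6 at depth 28
  add 253.76.0.0/16 -> H2 at depth 16
  add 0.0.0.0/0 -> H5 at depth 0
  Q 253.76.251.99: descend 11111101010011001111101101100011 ; hops seen [H5,H2,H0] ; pick H0
  add 253.76.251.64/26 -> H2 at depth 26
  - 253.76.0.0/16 clear@16
  Q 231.157.88.161: descend 1110011110011101010110001010 ; hops seen [H5,H3,H6] ; pick H6
  Q 253.76.251.73: descend 11111101010011001111101101 ; hops seen [H5,H2] ; pick H2
  Q 253.76.251.83: descend 11111101010011001111101101 ; hops seen [H5,H2] ; pick H2
  add 143.14.193.0/24 -> H2 at depth 24
  - 231.0.0.0/8 clear@8
  add 143.0.0.0/8 -> H4 at depth 8
  Q 143.14.193.8: descend 100011110000111011000001 ; hops seen [H5,H4,H6,H2] ; pick H2
  add 231.157.88.0/24 -> H3 at depth 24
  Q 231.157.88.160: descend 1110011110011101010110001010 ; hops seen [H5,H3,H6] ; pick H6
  add 143.14.193.96/28 -> H2 at depth 28
  Q 253.76.251.115: descend 111111010100110011111011011 ; hops seen [H5,H2] ; pick H2
  add 143.14.193.96/28 -> H4 at depth 28
  Q 253.76.251.66: descend 11111101010011001111101101 ; hops seen [H5,H2] ; pick H2
  add 143.14.193.0/24 -> H3 at depth 24
  - 143.0.0.0/8 clear@8
  - 253.76.251.99/32 clear@32
  Q 231.157.88.160: descend 1110011110011101010110001010 ; hops seen [H5,H3,H6] ; pick H6
  add 253.76.251.64/26 -> H1 at depth 26
  - 143.14.192.0/19 clear@19

== LOOKUPS ==
["H0","H6","H6","H6","no-route","H0","H6","H2","H2","H2","H6","H2","H2","H6"]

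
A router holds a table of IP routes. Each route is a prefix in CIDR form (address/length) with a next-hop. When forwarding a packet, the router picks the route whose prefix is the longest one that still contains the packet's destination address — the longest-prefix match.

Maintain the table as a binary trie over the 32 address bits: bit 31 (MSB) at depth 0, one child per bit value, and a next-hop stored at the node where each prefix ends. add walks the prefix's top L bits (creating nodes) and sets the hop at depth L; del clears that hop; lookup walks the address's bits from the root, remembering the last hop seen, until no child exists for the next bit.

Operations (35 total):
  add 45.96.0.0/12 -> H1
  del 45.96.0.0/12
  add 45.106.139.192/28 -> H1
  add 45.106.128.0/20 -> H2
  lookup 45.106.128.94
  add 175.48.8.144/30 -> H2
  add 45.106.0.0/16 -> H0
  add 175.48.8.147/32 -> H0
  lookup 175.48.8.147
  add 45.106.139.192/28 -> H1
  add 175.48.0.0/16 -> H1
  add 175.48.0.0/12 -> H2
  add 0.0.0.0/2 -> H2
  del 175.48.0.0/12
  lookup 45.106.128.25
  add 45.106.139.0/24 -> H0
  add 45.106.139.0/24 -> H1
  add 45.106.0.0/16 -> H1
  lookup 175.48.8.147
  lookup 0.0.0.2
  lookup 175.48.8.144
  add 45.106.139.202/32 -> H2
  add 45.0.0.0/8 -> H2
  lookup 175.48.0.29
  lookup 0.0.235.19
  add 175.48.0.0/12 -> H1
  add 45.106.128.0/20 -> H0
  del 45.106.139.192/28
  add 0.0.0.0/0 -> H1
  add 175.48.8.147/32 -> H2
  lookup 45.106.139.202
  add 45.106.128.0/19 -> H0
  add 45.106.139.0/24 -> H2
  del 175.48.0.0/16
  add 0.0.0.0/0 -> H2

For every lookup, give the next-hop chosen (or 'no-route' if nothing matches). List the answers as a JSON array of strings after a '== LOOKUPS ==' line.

Apply in order:
  + 45.96.0.0/12 (H1) depth=12
  - 45.96.0.0/12 clear@12
  + 45.106.139.192/28 (H1) depth=28
  + 45.106.128.0/20 (H2) depth=20
  Q 45.106.128.94: descend 00101101011010101000 ; hops seen [H2] ; pick H2
  + 175.48.8.144/30 (H2) depth=30
  + 45.106.0.0/16 (H0) depth=16
  + 175.48.8.147/32 (H0) depth=32
  Q 175.48.8.147: descend 10101111001100000000100010010011 ; hops seen [H2,H0] ; pick H0
  + 45.106.139.192/28 (H1) depth=28
  + 175.48.0.0/16 (H1) depth=16
  + 175.48.0.0/12 (H2) depth=12
  + 0.0.0.0/2 (H2) depth=2
  - 175.48.0.0/12 clear@12
  Q 45.106.128.25: descend 00101101011010101000 ; hops seen [H2,H0,H2] ; pick H2
  + 45.106.139.0/24 (H0) depth=24
  + 45.106.139.0/24 (H1) depth=24
  + 45.106.0.0/16 (H1) depth=16
  Q 175.48.8.147: descend 10101111001100000000100010010011 ; hops seen [H1,H2,H0] ; pick H0
  Q 0.0.0.2: descend 00 ; hops seen [H2] ; pick H2
  Q 175.48.8.144: descend 101011110011000000001000100100 ; hops seen [H1,H2] ; pick H2
  + 45.106.139.202/32 (H2) depth=32
  + 45.0.0.0/8 (H2) depth=8
  Q 175.48.0.29: descend 10101111001100000000 ; hops seen [H1] ; pick H1
  Q 0.0.235.19: descend 00 ; hops seen [H2] ; pick H2
  + 175.48.0.0/12 (H1) depth=12
  + 45.106.128.0/20 (H0) depth=20
  - 45.106.139.192/28 clear@28
  + 0.0.0.0/0 (H1) depth=0
  + 175.48.8.147/32 (H2) depth=32
  Q 45.106.139.202: descend 00101101011010101000101111001010 ; hops seen [H1,H2,H2,H1,H0,H1,H2] ; pick H2
  + 45.106.128.0/19 (H0) depth=19
  + 45.106.139.0/24 (H2) depth=24
  - 175.48.0.0/16 clear@16
  + 0.0.0.0/0 (H2) depth=0

== LOOKUPS ==
["H2","H0","H2","H0","H2","H2","H1","H2","H2"]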